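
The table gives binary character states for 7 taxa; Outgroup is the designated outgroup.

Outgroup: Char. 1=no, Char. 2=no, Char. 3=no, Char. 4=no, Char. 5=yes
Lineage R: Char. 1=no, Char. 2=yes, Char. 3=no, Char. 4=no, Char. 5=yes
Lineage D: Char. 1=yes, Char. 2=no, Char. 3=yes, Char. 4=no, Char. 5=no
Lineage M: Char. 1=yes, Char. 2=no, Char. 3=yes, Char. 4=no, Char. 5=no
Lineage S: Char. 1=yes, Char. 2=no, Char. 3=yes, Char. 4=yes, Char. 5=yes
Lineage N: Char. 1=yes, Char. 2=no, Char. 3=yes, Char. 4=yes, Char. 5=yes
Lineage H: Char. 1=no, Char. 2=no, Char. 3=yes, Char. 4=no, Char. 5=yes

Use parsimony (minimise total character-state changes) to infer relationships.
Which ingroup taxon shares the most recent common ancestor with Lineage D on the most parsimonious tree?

Character polarity is set by the outgroup: the derived state is whichever differs from the outgroup's state, so for Char. 5 the derived state is 'no', and for the remaining characters it is 'yes'.
Only Lineage D, Lineage M, Lineage N, and Lineage S show the derived state 'yes' for Char. 1, supporting them as a clade.
Char. 2: derived state 'yes' in Lineage R only — an autapomorphy, so it tells us nothing about relationships among taxa.
Char. 3: derived state 'yes' in Lineage D, Lineage H, Lineage M, Lineage N, and Lineage S only — synapomorphy for {Lineage D, Lineage H, Lineage M, Lineage N, Lineage S}.
Only Lineage N and Lineage S show the derived state 'yes' for Char. 4, supporting them as a clade.
Only Lineage D and Lineage M show the derived state 'no' for Char. 5, supporting them as a clade.
Most parsimonious ingroup topology: (Lineage R,(((Lineage D,Lineage M),(Lineage S,Lineage N)),Lineage H)).
Lineage D and Lineage M form a cherry on this tree, so they are sister taxa.

Lineage M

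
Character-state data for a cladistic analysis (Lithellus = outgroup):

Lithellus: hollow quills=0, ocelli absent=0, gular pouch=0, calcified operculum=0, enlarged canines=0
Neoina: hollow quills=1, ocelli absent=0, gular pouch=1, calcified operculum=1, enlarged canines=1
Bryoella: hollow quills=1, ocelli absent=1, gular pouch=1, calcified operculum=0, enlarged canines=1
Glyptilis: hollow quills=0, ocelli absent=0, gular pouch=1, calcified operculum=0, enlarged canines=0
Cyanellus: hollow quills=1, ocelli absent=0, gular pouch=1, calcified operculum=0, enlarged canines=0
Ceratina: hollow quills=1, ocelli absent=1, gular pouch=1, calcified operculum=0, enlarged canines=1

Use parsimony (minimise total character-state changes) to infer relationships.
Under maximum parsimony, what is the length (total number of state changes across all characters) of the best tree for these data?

The outgroup has state '0' for every character, so '1' is the derived state throughout.
hollow quills: derived state '1' in Bryoella, Ceratina, Cyanellus, and Neoina only — synapomorphy for {Bryoella, Ceratina, Cyanellus, Neoina}.
ocelli absent (derived state '1') is shared by Bryoella and Ceratina — a synapomorphy uniting that clade.
gular pouch (derived state '1') is shared by all ingroup taxa — unites the whole ingroup.
calcified operculum (derived state '1') is unique to Neoina (autapomorphy; uninformative for grouping).
Only Bryoella, Ceratina, and Neoina show the derived state '1' for enlarged canines, supporting them as a clade.
Most parsimonious ingroup topology: (((Neoina,(Bryoella,Ceratina)),Cyanellus),Glyptilis).
Changes per character on this tree: hollow quills: 1; ocelli absent: 1; gular pouch: 1; calcified operculum: 1; enlarged canines: 1.
Total = 5.

5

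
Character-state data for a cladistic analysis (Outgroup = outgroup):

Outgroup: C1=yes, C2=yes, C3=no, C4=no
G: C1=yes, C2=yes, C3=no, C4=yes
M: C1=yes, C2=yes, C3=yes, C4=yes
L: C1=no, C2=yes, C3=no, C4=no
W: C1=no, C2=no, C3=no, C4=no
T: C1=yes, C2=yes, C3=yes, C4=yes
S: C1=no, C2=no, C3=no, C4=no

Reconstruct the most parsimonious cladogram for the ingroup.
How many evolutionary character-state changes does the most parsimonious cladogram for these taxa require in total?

4

Character polarity is set by the outgroup: the derived state is whichever differs from the outgroup's state, so for C1, C2 the derived state is 'no', and for the remaining characters it is 'yes'.
Only L, S, and W show the derived state 'no' for C1, supporting them as a clade.
C2: derived state 'no' in S and W only — synapomorphy for {S, W}.
Only M and T show the derived state 'yes' for C3, supporting them as a clade.
C4 (derived state 'yes') is shared by G, M, and T — a synapomorphy uniting that clade.
Most parsimonious ingroup topology: ((G,(M,T)),(L,(W,S))).
Changes per character on this tree: C1: 1; C2: 1; C3: 1; C4: 1.
Total = 4.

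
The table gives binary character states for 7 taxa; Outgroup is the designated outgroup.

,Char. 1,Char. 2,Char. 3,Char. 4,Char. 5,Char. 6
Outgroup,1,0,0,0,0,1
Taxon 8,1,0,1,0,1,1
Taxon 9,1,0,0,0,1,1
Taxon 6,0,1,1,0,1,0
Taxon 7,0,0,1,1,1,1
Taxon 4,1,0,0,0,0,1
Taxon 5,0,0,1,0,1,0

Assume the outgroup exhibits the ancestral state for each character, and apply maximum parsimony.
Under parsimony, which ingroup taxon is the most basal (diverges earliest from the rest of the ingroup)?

Character polarity is set by the outgroup: the derived state is whichever differs from the outgroup's state, so for Char. 1, Char. 6 the derived state is '0', and for the remaining characters it is '1'.
Only Taxon 5, Taxon 6, and Taxon 7 show the derived state '0' for Char. 1, supporting them as a clade.
Char. 2 (derived state '1') is unique to Taxon 6 (autapomorphy; uninformative for grouping).
Only Taxon 5, Taxon 6, Taxon 7, and Taxon 8 show the derived state '1' for Char. 3, supporting them as a clade.
Char. 4: derived state '1' in Taxon 7 only — an autapomorphy, so it tells us nothing about relationships among taxa.
Char. 5: derived state '1' in Taxon 5, Taxon 6, Taxon 7, Taxon 8, and Taxon 9 only — synapomorphy for {Taxon 5, Taxon 6, Taxon 7, Taxon 8, Taxon 9}.
Only Taxon 5 and Taxon 6 show the derived state '0' for Char. 6, supporting them as a clade.
Most parsimonious ingroup topology: (((Taxon 8,((Taxon 6,Taxon 5),Taxon 7)),Taxon 9),Taxon 4).
Taxon 4 is sister to the clade containing all other ingroup taxa, so it is the earliest-diverging (most basal) ingroup lineage.

Taxon 4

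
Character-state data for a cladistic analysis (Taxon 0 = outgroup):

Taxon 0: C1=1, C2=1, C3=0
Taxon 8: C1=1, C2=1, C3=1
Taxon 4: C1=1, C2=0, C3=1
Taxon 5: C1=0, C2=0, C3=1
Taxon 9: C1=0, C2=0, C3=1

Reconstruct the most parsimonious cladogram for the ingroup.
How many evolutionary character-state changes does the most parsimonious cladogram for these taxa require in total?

3

Character polarity is set by the outgroup: the derived state is whichever differs from the outgroup's state, so for C1, C2 the derived state is '0', and for the remaining characters it is '1'.
C1 (derived state '0') is shared by Taxon 5 and Taxon 9 — a synapomorphy uniting that clade.
C2: derived state '0' in Taxon 4, Taxon 5, and Taxon 9 only — synapomorphy for {Taxon 4, Taxon 5, Taxon 9}.
All ingroup taxa share the derived state '1' for C3; it defines the ingroup but does not resolve relationships within it.
Most parsimonious ingroup topology: (Taxon 8,(Taxon 4,(Taxon 5,Taxon 9))).
Changes per character on this tree: C1: 1; C2: 1; C3: 1.
Total = 3.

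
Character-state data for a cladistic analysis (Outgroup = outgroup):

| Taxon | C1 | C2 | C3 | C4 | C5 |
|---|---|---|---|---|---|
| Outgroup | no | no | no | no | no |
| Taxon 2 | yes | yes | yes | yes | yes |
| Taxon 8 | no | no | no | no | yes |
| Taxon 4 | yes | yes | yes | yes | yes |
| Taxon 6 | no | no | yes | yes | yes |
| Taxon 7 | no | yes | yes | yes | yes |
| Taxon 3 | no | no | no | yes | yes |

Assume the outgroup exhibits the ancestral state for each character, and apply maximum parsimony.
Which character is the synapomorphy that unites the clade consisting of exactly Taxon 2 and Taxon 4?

C1

The outgroup has state 'no' for every character, so 'yes' is the derived state throughout.
Only Taxon 2 and Taxon 4 show the derived state 'yes' for C1, supporting them as a clade.
Only Taxon 2, Taxon 4, and Taxon 7 show the derived state 'yes' for C2, supporting them as a clade.
Only Taxon 2, Taxon 4, Taxon 6, and Taxon 7 show the derived state 'yes' for C3, supporting them as a clade.
C4 (derived state 'yes') is shared by Taxon 2, Taxon 3, Taxon 4, Taxon 6, and Taxon 7 — a synapomorphy uniting that clade.
All ingroup taxa share the derived state 'yes' for C5; it defines the ingroup but does not resolve relationships within it.
Most parsimonious ingroup topology: (((((Taxon 2,Taxon 4),Taxon 7),Taxon 6),Taxon 3),Taxon 8).
The clade {Taxon 2, Taxon 4} is supported by C1: its derived state 'yes' occurs in exactly those taxa and in no other taxon (including the outgroup).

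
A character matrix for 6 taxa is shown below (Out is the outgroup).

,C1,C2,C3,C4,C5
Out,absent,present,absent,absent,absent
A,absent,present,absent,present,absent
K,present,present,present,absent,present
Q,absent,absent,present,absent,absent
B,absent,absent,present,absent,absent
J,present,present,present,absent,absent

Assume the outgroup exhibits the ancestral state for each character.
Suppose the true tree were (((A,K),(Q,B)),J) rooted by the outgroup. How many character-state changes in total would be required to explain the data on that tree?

7

Map each character onto (((A,K),(Q,B)),J) (rooted by Out) and count the minimum state changes it requires (Fitch parsimony):
C1: 2; C2: 1; C3: 2; C4: 1; C5: 1.
Total tree length = 7.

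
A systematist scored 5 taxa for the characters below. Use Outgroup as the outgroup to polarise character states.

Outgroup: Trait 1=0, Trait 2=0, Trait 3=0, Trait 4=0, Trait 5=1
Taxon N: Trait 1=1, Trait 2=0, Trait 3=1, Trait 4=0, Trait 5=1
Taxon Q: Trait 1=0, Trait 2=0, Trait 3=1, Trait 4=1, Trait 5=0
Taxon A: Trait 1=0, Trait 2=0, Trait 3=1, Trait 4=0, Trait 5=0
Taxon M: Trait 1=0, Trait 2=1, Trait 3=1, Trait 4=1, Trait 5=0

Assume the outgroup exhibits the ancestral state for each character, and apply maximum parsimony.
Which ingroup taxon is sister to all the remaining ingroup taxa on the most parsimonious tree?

Character polarity is set by the outgroup: the derived state is whichever differs from the outgroup's state, so for Trait 5 the derived state is '0', and for the remaining characters it is '1'.
Trait 1 (derived state '1') is unique to Taxon N (autapomorphy; uninformative for grouping).
Trait 2: derived state '1' in Taxon M only — an autapomorphy, so it tells us nothing about relationships among taxa.
Trait 3 (derived state '1') is shared by all ingroup taxa — unites the whole ingroup.
Trait 4: derived state '1' in Taxon M and Taxon Q only — synapomorphy for {Taxon M, Taxon Q}.
Trait 5: derived state '0' in Taxon A, Taxon M, and Taxon Q only — synapomorphy for {Taxon A, Taxon M, Taxon Q}.
Most parsimonious ingroup topology: (Taxon N,((Taxon Q,Taxon M),Taxon A)).
Taxon N is sister to the clade containing all other ingroup taxa, so it is the earliest-diverging (most basal) ingroup lineage.

Taxon N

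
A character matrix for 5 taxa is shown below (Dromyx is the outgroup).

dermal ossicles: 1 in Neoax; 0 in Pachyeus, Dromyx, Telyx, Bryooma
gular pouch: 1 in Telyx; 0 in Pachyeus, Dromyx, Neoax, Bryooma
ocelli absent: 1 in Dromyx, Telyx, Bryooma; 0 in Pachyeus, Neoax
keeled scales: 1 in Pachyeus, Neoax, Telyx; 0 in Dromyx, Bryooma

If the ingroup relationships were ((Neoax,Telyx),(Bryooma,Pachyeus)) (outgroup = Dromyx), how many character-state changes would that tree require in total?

Map each character onto ((Neoax,Telyx),(Bryooma,Pachyeus)) (rooted by Dromyx) and count the minimum state changes it requires (Fitch parsimony):
dermal ossicles: 1; gular pouch: 1; ocelli absent: 2; keeled scales: 2.
Total tree length = 6.

6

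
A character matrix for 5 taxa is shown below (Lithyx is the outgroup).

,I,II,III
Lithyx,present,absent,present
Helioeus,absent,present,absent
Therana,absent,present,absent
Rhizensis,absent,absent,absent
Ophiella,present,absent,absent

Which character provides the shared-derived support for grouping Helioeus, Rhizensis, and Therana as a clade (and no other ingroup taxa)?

Character polarity is set by the outgroup: the derived state is whichever differs from the outgroup's state, so for I, III the derived state is 'absent', and for the remaining characters it is 'present'.
I (derived state 'absent') is shared by Helioeus, Rhizensis, and Therana — a synapomorphy uniting that clade.
Only Helioeus and Therana show the derived state 'present' for II, supporting them as a clade.
All ingroup taxa share the derived state 'absent' for III; it defines the ingroup but does not resolve relationships within it.
Most parsimonious ingroup topology: (((Helioeus,Therana),Rhizensis),Ophiella).
The clade {Helioeus, Rhizensis, Therana} is supported by I: its derived state 'absent' occurs in exactly those taxa and in no other taxon (including the outgroup).

I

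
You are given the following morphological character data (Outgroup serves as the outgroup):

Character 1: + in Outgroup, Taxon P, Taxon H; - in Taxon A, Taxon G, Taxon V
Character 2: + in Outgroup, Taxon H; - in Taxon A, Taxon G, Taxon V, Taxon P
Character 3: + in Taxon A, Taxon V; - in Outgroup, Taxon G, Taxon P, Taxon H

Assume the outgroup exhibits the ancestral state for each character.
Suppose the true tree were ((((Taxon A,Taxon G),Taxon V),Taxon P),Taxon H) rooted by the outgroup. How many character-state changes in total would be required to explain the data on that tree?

Map each character onto ((((Taxon A,Taxon G),Taxon V),Taxon P),Taxon H) (rooted by Outgroup) and count the minimum state changes it requires (Fitch parsimony):
Character 1: 1; Character 2: 1; Character 3: 2.
Total tree length = 4.

4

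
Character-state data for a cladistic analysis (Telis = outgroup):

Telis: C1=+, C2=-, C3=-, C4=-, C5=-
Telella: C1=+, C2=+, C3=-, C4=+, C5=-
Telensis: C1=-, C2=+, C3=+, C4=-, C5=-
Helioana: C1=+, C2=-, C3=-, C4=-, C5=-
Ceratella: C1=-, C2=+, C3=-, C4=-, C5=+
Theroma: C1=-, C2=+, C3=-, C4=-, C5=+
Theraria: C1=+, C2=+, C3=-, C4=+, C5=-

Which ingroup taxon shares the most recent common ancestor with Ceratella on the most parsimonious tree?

Theroma

Character polarity is set by the outgroup: the derived state is whichever differs from the outgroup's state, so for C1 the derived state is '-', and for the remaining characters it is '+'.
C1: derived state '-' in Ceratella, Telensis, and Theroma only — synapomorphy for {Ceratella, Telensis, Theroma}.
C2: derived state '+' in Ceratella, Telella, Telensis, Theraria, and Theroma only — synapomorphy for {Ceratella, Telella, Telensis, Theraria, Theroma}.
C3: derived state '+' in Telensis only — an autapomorphy, so it tells us nothing about relationships among taxa.
Only Telella and Theraria show the derived state '+' for C4, supporting them as a clade.
C5 (derived state '+') is shared by Ceratella and Theroma — a synapomorphy uniting that clade.
Most parsimonious ingroup topology: (((Telella,Theraria),(Telensis,(Ceratella,Theroma))),Helioana).
Ceratella and Theroma form a cherry on this tree, so they are sister taxa.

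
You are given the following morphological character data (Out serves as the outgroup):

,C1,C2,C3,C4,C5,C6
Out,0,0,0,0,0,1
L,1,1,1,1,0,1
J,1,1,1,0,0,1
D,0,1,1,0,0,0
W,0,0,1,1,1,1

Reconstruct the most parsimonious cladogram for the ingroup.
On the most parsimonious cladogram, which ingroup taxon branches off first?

W

Character polarity is set by the outgroup: the derived state is whichever differs from the outgroup's state, so for C6 the derived state is '0', and for the remaining characters it is '1'.
Only J and L show the derived state '1' for C1, supporting them as a clade.
Only D, J, and L show the derived state '1' for C2, supporting them as a clade.
All ingroup taxa share the derived state '1' for C3; it defines the ingroup but does not resolve relationships within it.
C4 groups L and W, which is incompatible with the clades supported by the remaining characters; treating it as convergent (homoplasy) costs fewer steps than any alternative tree.
C5: derived state '1' in W only — an autapomorphy, so it tells us nothing about relationships among taxa.
C6 (derived state '0') is unique to D (autapomorphy; uninformative for grouping).
Most parsimonious ingroup topology: (((L,J),D),W).
W is sister to the clade containing all other ingroup taxa, so it is the earliest-diverging (most basal) ingroup lineage.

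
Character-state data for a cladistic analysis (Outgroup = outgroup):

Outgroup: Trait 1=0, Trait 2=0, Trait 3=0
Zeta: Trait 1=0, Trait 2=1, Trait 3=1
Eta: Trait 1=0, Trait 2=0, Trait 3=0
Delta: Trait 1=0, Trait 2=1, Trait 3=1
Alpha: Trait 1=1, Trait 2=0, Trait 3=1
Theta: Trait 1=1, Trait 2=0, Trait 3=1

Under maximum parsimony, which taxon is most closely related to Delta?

Zeta

The outgroup has state '0' for every character, so '1' is the derived state throughout.
Trait 1: derived state '1' in Alpha and Theta only — synapomorphy for {Alpha, Theta}.
Trait 2: derived state '1' in Delta and Zeta only — synapomorphy for {Delta, Zeta}.
Trait 3: derived state '1' in Alpha, Delta, Theta, and Zeta only — synapomorphy for {Alpha, Delta, Theta, Zeta}.
Most parsimonious ingroup topology: (((Zeta,Delta),(Alpha,Theta)),Eta).
Delta and Zeta form a cherry on this tree, so they are sister taxa.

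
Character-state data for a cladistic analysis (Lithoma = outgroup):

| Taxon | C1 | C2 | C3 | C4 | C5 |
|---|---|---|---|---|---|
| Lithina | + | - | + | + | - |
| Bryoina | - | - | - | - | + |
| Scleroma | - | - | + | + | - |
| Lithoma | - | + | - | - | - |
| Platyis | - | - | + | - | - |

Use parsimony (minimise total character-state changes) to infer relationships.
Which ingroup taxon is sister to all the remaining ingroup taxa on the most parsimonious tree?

Character polarity is set by the outgroup: the derived state is whichever differs from the outgroup's state, so for C2 the derived state is '-', and for the remaining characters it is '+'.
C1 (derived state '+') is unique to Lithina (autapomorphy; uninformative for grouping).
All ingroup taxa share the derived state '-' for C2; it defines the ingroup but does not resolve relationships within it.
C3: derived state '+' in Lithina, Platyis, and Scleroma only — synapomorphy for {Lithina, Platyis, Scleroma}.
C4: derived state '+' in Lithina and Scleroma only — synapomorphy for {Lithina, Scleroma}.
C5 (derived state '+') is unique to Bryoina (autapomorphy; uninformative for grouping).
Most parsimonious ingroup topology: ((Platyis,(Lithina,Scleroma)),Bryoina).
Bryoina is sister to the clade containing all other ingroup taxa, so it is the earliest-diverging (most basal) ingroup lineage.

Bryoina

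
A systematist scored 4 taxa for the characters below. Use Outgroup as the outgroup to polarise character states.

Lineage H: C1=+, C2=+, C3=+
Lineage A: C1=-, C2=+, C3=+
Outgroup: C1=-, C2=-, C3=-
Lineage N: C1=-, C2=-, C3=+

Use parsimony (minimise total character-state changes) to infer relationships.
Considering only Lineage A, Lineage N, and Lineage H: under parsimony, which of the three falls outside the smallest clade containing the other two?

Lineage N

The outgroup has state '-' for every character, so '+' is the derived state throughout.
C1: derived state '+' in Lineage H only — an autapomorphy, so it tells us nothing about relationships among taxa.
Only Lineage A and Lineage H show the derived state '+' for C2, supporting them as a clade.
All ingroup taxa share the derived state '+' for C3; it defines the ingroup but does not resolve relationships within it.
Most parsimonious ingroup topology: ((Lineage A,Lineage H),Lineage N).
Lineage A and Lineage H share a more recent common ancestor with each other than either does with Lineage N, so Lineage N is the least closely related of the three.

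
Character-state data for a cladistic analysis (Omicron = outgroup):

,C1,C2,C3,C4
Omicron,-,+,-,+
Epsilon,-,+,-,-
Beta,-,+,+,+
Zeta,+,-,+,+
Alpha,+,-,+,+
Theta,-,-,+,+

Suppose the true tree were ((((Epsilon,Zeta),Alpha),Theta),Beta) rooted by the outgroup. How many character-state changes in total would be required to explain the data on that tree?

7

Map each character onto ((((Epsilon,Zeta),Alpha),Theta),Beta) (rooted by Omicron) and count the minimum state changes it requires (Fitch parsimony):
C1: 2; C2: 2; C3: 2; C4: 1.
Total tree length = 7.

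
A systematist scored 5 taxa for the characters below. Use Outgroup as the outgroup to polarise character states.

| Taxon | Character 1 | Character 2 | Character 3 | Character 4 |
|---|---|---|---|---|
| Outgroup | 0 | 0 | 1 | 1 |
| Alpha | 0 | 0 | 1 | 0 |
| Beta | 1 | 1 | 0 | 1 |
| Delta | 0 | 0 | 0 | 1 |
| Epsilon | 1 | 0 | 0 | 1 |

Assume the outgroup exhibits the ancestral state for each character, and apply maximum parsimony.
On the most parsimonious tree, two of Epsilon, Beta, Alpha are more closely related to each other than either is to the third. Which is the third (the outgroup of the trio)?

Character polarity is set by the outgroup: the derived state is whichever differs from the outgroup's state, so for Character 3, Character 4 the derived state is '0', and for the remaining characters it is '1'.
Character 1: derived state '1' in Beta and Epsilon only — synapomorphy for {Beta, Epsilon}.
Character 2: derived state '1' in Beta only — an autapomorphy, so it tells us nothing about relationships among taxa.
Only Beta, Delta, and Epsilon show the derived state '0' for Character 3, supporting them as a clade.
Character 4 (derived state '0') is unique to Alpha (autapomorphy; uninformative for grouping).
Most parsimonious ingroup topology: (Alpha,((Beta,Epsilon),Delta)).
Beta and Epsilon share a more recent common ancestor with each other than either does with Alpha, so Alpha is the least closely related of the three.

Alpha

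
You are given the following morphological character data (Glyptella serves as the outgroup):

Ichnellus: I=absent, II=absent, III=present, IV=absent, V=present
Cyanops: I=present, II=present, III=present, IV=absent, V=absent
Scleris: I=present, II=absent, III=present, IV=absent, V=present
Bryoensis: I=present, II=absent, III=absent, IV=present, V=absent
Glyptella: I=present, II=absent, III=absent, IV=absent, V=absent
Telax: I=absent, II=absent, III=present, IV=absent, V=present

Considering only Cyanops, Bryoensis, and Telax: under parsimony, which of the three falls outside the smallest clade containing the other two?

Bryoensis

Character polarity is set by the outgroup: the derived state is whichever differs from the outgroup's state, so for I the derived state is 'absent', and for the remaining characters it is 'present'.
Only Ichnellus and Telax show the derived state 'absent' for I, supporting them as a clade.
II: derived state 'present' in Cyanops only — an autapomorphy, so it tells us nothing about relationships among taxa.
III: derived state 'present' in Cyanops, Ichnellus, Scleris, and Telax only — synapomorphy for {Cyanops, Ichnellus, Scleris, Telax}.
IV (derived state 'present') is unique to Bryoensis (autapomorphy; uninformative for grouping).
Only Ichnellus, Scleris, and Telax show the derived state 'present' for V, supporting them as a clade.
Most parsimonious ingroup topology: ((((Ichnellus,Telax),Scleris),Cyanops),Bryoensis).
Telax and Cyanops share a more recent common ancestor with each other than either does with Bryoensis, so Bryoensis is the least closely related of the three.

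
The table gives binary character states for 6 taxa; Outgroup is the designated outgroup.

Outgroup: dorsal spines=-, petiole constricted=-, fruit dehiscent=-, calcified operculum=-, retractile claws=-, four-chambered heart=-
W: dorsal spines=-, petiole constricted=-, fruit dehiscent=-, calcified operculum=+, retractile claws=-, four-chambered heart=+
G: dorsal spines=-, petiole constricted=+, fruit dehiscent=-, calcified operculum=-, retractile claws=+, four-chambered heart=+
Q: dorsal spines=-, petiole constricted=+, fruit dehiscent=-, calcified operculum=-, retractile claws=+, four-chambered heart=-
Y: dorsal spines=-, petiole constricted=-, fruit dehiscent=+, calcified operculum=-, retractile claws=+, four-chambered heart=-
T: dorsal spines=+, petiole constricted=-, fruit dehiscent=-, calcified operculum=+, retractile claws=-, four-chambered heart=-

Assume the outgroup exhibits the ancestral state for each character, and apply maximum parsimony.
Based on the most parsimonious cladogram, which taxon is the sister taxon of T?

The outgroup has state '-' for every character, so '+' is the derived state throughout.
dorsal spines (derived state '+') is unique to T (autapomorphy; uninformative for grouping).
Only G and Q show the derived state '+' for petiole constricted, supporting them as a clade.
fruit dehiscent (derived state '+') is unique to Y (autapomorphy; uninformative for grouping).
calcified operculum (derived state '+') is shared by T and W — a synapomorphy uniting that clade.
retractile claws: derived state '+' in G, Q, and Y only — synapomorphy for {G, Q, Y}.
four-chambered heart (state '+') occurs in G and W but conflicts with the nesting implied by the other characters — most parsimoniously interpreted as homoplasy.
Most parsimonious ingroup topology: ((W,T),((G,Q),Y)).
T and W form a cherry on this tree, so they are sister taxa.

W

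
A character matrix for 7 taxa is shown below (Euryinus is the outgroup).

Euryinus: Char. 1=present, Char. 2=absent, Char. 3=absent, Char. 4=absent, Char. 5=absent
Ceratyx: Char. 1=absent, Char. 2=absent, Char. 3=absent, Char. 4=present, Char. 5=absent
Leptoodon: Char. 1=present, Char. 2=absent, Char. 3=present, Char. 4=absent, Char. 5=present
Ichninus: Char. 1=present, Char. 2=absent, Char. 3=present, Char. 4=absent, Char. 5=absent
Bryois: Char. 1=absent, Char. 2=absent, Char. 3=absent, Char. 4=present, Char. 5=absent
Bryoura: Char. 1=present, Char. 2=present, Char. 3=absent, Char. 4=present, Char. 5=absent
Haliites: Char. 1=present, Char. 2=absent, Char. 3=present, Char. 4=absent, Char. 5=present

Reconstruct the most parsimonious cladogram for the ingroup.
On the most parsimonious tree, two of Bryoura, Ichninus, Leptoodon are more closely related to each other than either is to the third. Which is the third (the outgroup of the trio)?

Character polarity is set by the outgroup: the derived state is whichever differs from the outgroup's state, so for Char. 1 the derived state is 'absent', and for the remaining characters it is 'present'.
Char. 1: derived state 'absent' in Bryois and Ceratyx only — synapomorphy for {Bryois, Ceratyx}.
Char. 2: derived state 'present' in Bryoura only — an autapomorphy, so it tells us nothing about relationships among taxa.
Only Haliites, Ichninus, and Leptoodon show the derived state 'present' for Char. 3, supporting them as a clade.
Only Bryois, Bryoura, and Ceratyx show the derived state 'present' for Char. 4, supporting them as a clade.
Only Haliites and Leptoodon show the derived state 'present' for Char. 5, supporting them as a clade.
Most parsimonious ingroup topology: (((Ceratyx,Bryois),Bryoura),((Leptoodon,Haliites),Ichninus)).
Leptoodon and Ichninus share a more recent common ancestor with each other than either does with Bryoura, so Bryoura is the least closely related of the three.

Bryoura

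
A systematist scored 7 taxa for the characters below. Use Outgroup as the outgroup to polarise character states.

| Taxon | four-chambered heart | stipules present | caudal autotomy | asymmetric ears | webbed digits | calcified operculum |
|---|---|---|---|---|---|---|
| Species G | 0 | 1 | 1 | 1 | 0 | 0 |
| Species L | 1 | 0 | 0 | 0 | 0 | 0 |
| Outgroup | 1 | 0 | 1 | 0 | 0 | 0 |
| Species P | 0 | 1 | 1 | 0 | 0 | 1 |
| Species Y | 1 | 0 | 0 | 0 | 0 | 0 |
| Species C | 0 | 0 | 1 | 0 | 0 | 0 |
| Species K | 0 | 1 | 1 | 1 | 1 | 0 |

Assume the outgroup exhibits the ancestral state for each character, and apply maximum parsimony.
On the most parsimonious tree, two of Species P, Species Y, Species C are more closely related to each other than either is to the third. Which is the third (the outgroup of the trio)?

Character polarity is set by the outgroup: the derived state is whichever differs from the outgroup's state, so for four-chambered heart, caudal autotomy the derived state is '0', and for the remaining characters it is '1'.
Only Species C, Species G, Species K, and Species P show the derived state '0' for four-chambered heart, supporting them as a clade.
Only Species G, Species K, and Species P show the derived state '1' for stipules present, supporting them as a clade.
caudal autotomy: derived state '0' in Species L and Species Y only — synapomorphy for {Species L, Species Y}.
asymmetric ears (derived state '1') is shared by Species G and Species K — a synapomorphy uniting that clade.
webbed digits (derived state '1') is unique to Species K (autapomorphy; uninformative for grouping).
calcified operculum (derived state '1') is unique to Species P (autapomorphy; uninformative for grouping).
Most parsimonious ingroup topology: ((Species Y,Species L),(Species C,(Species P,(Species K,Species G)))).
Species C and Species P share a more recent common ancestor with each other than either does with Species Y, so Species Y is the least closely related of the three.

Species Y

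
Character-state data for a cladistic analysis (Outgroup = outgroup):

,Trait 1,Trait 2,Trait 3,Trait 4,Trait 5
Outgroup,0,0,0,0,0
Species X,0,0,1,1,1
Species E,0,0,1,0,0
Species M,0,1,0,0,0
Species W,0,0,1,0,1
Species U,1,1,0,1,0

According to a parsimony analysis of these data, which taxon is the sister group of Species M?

The outgroup has state '0' for every character, so '1' is the derived state throughout.
Trait 1: derived state '1' in Species U only — an autapomorphy, so it tells us nothing about relationships among taxa.
Trait 2: derived state '1' in Species M and Species U only — synapomorphy for {Species M, Species U}.
Trait 3 (derived state '1') is shared by Species E, Species W, and Species X — a synapomorphy uniting that clade.
Trait 4 (state '1') occurs in Species U and Species X but conflicts with the nesting implied by the other characters — most parsimoniously interpreted as homoplasy.
Only Species W and Species X show the derived state '1' for Trait 5, supporting them as a clade.
Most parsimonious ingroup topology: (((Species X,Species W),Species E),(Species M,Species U)).
Species M and Species U form a cherry on this tree, so they are sister taxa.

Species U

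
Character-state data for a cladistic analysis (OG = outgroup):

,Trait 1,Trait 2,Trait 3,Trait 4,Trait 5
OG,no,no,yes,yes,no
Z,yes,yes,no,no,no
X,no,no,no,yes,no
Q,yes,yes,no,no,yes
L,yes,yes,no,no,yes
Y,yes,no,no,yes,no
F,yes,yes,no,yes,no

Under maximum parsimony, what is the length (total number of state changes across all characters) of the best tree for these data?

5

Character polarity is set by the outgroup: the derived state is whichever differs from the outgroup's state, so for Trait 3, Trait 4 the derived state is 'no', and for the remaining characters it is 'yes'.
Trait 1: derived state 'yes' in F, L, Q, Y, and Z only — synapomorphy for {F, L, Q, Y, Z}.
Trait 2 (derived state 'yes') is shared by F, L, Q, and Z — a synapomorphy uniting that clade.
All ingroup taxa share the derived state 'no' for Trait 3; it defines the ingroup but does not resolve relationships within it.
Trait 4 (derived state 'no') is shared by L, Q, and Z — a synapomorphy uniting that clade.
Only L and Q show the derived state 'yes' for Trait 5, supporting them as a clade.
Most parsimonious ingroup topology: ((((Z,(Q,L)),F),Y),X).
Changes per character on this tree: Trait 1: 1; Trait 2: 1; Trait 3: 1; Trait 4: 1; Trait 5: 1.
Total = 5.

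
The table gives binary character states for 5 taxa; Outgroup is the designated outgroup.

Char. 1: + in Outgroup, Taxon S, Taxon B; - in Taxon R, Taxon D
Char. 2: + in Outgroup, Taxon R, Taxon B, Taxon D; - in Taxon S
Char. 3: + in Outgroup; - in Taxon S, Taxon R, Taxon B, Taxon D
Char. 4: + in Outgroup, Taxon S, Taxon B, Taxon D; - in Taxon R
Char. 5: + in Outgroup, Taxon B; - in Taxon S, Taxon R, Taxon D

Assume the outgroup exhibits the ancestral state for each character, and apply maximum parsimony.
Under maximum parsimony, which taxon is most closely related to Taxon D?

The outgroup has state '+' for every character, so '-' is the derived state throughout.
Only Taxon D and Taxon R show the derived state '-' for Char. 1, supporting them as a clade.
Char. 2: derived state '-' in Taxon S only — an autapomorphy, so it tells us nothing about relationships among taxa.
Char. 3 (derived state '-') is shared by all ingroup taxa — unites the whole ingroup.
Char. 4 (derived state '-') is unique to Taxon R (autapomorphy; uninformative for grouping).
Only Taxon D, Taxon R, and Taxon S show the derived state '-' for Char. 5, supporting them as a clade.
Most parsimonious ingroup topology: ((Taxon S,(Taxon R,Taxon D)),Taxon B).
Taxon D and Taxon R form a cherry on this tree, so they are sister taxa.

Taxon R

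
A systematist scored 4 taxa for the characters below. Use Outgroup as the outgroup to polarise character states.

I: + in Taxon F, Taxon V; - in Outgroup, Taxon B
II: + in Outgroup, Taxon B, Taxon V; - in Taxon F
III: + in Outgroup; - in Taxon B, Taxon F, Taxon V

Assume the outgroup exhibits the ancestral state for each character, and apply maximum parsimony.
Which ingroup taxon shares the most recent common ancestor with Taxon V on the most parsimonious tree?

Taxon F

Character polarity is set by the outgroup: the derived state is whichever differs from the outgroup's state, so for II, III the derived state is '-', and for the remaining characters it is '+'.
Only Taxon F and Taxon V show the derived state '+' for I, supporting them as a clade.
II: derived state '-' in Taxon F only — an autapomorphy, so it tells us nothing about relationships among taxa.
All ingroup taxa share the derived state '-' for III; it defines the ingroup but does not resolve relationships within it.
Most parsimonious ingroup topology: (Taxon B,(Taxon V,Taxon F)).
Taxon V and Taxon F form a cherry on this tree, so they are sister taxa.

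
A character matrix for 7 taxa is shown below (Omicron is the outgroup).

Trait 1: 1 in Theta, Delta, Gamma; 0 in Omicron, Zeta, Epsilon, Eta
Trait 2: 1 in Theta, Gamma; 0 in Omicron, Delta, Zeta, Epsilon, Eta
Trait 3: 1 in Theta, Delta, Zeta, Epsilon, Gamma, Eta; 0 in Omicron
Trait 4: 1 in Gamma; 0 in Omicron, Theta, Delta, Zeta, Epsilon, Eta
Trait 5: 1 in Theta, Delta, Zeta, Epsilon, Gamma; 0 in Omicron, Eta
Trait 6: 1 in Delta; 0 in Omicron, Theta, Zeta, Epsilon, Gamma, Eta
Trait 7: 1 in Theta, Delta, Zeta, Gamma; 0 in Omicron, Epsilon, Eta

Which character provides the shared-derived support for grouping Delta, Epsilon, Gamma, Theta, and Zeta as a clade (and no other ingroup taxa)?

The outgroup has state '0' for every character, so '1' is the derived state throughout.
Trait 1 (derived state '1') is shared by Delta, Gamma, and Theta — a synapomorphy uniting that clade.
Only Gamma and Theta show the derived state '1' for Trait 2, supporting them as a clade.
Trait 3 (derived state '1') is shared by all ingroup taxa — unites the whole ingroup.
Trait 4: derived state '1' in Gamma only — an autapomorphy, so it tells us nothing about relationships among taxa.
Only Delta, Epsilon, Gamma, Theta, and Zeta show the derived state '1' for Trait 5, supporting them as a clade.
Trait 6: derived state '1' in Delta only — an autapomorphy, so it tells us nothing about relationships among taxa.
Trait 7 (derived state '1') is shared by Delta, Gamma, Theta, and Zeta — a synapomorphy uniting that clade.
Most parsimonious ingroup topology: (((((Theta,Gamma),Delta),Zeta),Epsilon),Eta).
The clade {Delta, Epsilon, Gamma, Theta, Zeta} is supported by Trait 5: its derived state '1' occurs in exactly those taxa and in no other taxon (including the outgroup).

Trait 5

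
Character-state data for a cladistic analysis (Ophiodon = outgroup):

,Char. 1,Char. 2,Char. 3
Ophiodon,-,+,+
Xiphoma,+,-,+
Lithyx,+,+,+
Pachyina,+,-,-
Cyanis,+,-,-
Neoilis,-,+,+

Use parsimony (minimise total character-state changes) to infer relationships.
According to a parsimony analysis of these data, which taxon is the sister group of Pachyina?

Character polarity is set by the outgroup: the derived state is whichever differs from the outgroup's state, so for Char. 2, Char. 3 the derived state is '-', and for the remaining characters it is '+'.
Char. 1 (derived state '+') is shared by Cyanis, Lithyx, Pachyina, and Xiphoma — a synapomorphy uniting that clade.
Char. 2: derived state '-' in Cyanis, Pachyina, and Xiphoma only — synapomorphy for {Cyanis, Pachyina, Xiphoma}.
Char. 3: derived state '-' in Cyanis and Pachyina only — synapomorphy for {Cyanis, Pachyina}.
Most parsimonious ingroup topology: (((Xiphoma,(Pachyina,Cyanis)),Lithyx),Neoilis).
Pachyina and Cyanis form a cherry on this tree, so they are sister taxa.

Cyanis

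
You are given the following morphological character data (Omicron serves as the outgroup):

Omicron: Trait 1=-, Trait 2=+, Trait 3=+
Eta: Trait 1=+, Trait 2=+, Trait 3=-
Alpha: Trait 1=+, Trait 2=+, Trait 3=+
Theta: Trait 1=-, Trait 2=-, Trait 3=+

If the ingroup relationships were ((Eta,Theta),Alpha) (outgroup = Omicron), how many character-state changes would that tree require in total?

Map each character onto ((Eta,Theta),Alpha) (rooted by Omicron) and count the minimum state changes it requires (Fitch parsimony):
Trait 1: 2; Trait 2: 1; Trait 3: 1.
Total tree length = 4.

4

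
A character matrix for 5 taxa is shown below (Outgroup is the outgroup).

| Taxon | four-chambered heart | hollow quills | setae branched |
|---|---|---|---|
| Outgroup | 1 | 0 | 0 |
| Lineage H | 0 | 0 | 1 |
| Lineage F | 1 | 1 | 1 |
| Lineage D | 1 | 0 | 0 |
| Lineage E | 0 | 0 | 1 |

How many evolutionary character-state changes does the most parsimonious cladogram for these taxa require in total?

Character polarity is set by the outgroup: the derived state is whichever differs from the outgroup's state, so for four-chambered heart the derived state is '0', and for the remaining characters it is '1'.
four-chambered heart (derived state '0') is shared by Lineage E and Lineage H — a synapomorphy uniting that clade.
hollow quills (derived state '1') is unique to Lineage F (autapomorphy; uninformative for grouping).
Only Lineage E, Lineage F, and Lineage H show the derived state '1' for setae branched, supporting them as a clade.
Most parsimonious ingroup topology: (((Lineage H,Lineage E),Lineage F),Lineage D).
Changes per character on this tree: four-chambered heart: 1; hollow quills: 1; setae branched: 1.
Total = 3.

3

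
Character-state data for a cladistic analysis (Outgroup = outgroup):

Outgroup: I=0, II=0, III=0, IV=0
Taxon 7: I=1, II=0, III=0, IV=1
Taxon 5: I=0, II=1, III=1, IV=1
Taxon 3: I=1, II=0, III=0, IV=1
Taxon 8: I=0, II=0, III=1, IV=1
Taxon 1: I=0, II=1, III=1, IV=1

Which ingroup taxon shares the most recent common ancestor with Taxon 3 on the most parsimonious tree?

The outgroup has state '0' for every character, so '1' is the derived state throughout.
I: derived state '1' in Taxon 3 and Taxon 7 only — synapomorphy for {Taxon 3, Taxon 7}.
II (derived state '1') is shared by Taxon 1 and Taxon 5 — a synapomorphy uniting that clade.
III (derived state '1') is shared by Taxon 1, Taxon 5, and Taxon 8 — a synapomorphy uniting that clade.
IV (derived state '1') is shared by all ingroup taxa — unites the whole ingroup.
Most parsimonious ingroup topology: ((Taxon 7,Taxon 3),((Taxon 5,Taxon 1),Taxon 8)).
Taxon 3 and Taxon 7 form a cherry on this tree, so they are sister taxa.

Taxon 7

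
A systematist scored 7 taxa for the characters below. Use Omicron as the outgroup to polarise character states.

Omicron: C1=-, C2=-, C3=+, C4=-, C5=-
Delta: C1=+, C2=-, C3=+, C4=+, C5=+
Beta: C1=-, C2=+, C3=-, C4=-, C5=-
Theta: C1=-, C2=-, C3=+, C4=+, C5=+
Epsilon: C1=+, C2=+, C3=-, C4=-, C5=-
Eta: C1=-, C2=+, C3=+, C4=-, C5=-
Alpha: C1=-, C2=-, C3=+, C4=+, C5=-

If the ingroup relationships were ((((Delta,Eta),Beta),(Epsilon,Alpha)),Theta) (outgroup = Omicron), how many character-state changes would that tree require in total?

12

Map each character onto ((((Delta,Eta),Beta),(Epsilon,Alpha)),Theta) (rooted by Omicron) and count the minimum state changes it requires (Fitch parsimony):
C1: 2; C2: 3; C3: 2; C4: 3; C5: 2.
Total tree length = 12.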